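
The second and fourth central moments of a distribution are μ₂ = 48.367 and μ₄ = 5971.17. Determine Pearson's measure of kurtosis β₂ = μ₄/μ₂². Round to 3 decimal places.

μ₂² = 48.367² = 2339.36669
μ₄/μ₂² = 5971.17 / 2339.36669 = 2.55247
β₂ ≈ 2.552

2.552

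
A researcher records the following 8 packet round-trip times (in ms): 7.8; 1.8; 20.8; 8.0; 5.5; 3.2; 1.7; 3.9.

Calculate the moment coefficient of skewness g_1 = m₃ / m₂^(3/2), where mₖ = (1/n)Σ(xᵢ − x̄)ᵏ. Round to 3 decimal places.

x̄ = (7.8 + 1.8 + 20.8 + 8.0 + 5.5 + 3.2 + 1.7 + 3.9) / 8 = 6.5875
deviations (xᵢ − x̄): 1.2125, -4.7875, 14.2125, 1.4125, -1.0875, -3.3875, -4.8875, -2.6875
Σ(xᵢ − x̄)² = 272.1488 ⇒ m₂ = 272.1488/8 = 34.01859
Σ(xᵢ − x̄)³ = 2589.4066 ⇒ m₃ = 2589.4066/8 = 323.67582
m₂^(3/2) = 34.01859^(1.5) = 198.41502
g_1 = m₃ / m₂^(3/2) = 323.67582 / 198.41502 ≈ 1.631

1.631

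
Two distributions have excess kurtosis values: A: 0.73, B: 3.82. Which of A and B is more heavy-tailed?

Higher excess kurtosis ⇒ heavier tails relative to the normal distribution.
0.73 vs 3.82: the larger is 3.82, so B has heavier tails.

B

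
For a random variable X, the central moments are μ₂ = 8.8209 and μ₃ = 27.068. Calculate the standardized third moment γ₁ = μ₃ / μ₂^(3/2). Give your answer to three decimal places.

1.033

σ = √μ₂ = √8.8209 = 2.97000
σ³ = μ₂^(3/2) = 26.19807
γ₁ = μ₃/σ³ = 27.068 / 26.19807 ≈ 1.033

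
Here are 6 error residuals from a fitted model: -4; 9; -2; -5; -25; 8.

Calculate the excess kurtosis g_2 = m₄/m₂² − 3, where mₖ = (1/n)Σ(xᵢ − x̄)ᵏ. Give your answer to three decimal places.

-0.212

x̄ = -3.1667
Σ(xᵢ − x̄)² = 754.8333 ⇒ m₂ = 125.80556
Σ(xᵢ − x̄)⁴ = 264712.1528 ⇒ m₄ = 44118.69213
m₂² = 15827.03781
g_2 = m₄/m₂² − 3 = 2.78755 − 3 ≈ -0.212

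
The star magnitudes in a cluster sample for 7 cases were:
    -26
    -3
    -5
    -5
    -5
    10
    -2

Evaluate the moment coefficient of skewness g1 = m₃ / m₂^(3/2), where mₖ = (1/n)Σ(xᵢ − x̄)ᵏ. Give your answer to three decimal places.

x̄ = (-26 - 3 - 5 - 5 - 5 + 10 - 2) / 7 = -5.1429
deviations (xᵢ − x̄): -20.8571, 2.1429, 0.1429, 0.1429, 0.1429, 15.1429, 3.1429
Σ(xᵢ − x̄)² = 678.8571 ⇒ m₂ = 678.8571/7 = 96.97959
Σ(xᵢ − x̄)³ = -5560.0408 ⇒ m₃ = -5560.0408/7 = -794.29155
m₂^(3/2) = 96.97959^(1.5) = 955.03773
g1 = m₃ / m₂^(3/2) = -794.29155 / 955.03773 ≈ -0.832

-0.832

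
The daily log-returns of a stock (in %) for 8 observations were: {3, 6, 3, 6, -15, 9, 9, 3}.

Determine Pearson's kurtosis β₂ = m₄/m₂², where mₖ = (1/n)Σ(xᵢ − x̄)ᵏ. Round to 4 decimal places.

x̄ = 3.0000
Σ(xᵢ − x̄)² = 414.0000 ⇒ m₂ = 51.75000
Σ(xᵢ − x̄)⁴ = 107730.0000 ⇒ m₄ = 13466.25000
m₂² = 2678.06250
β₂ = m₄/m₂² = 13466.25000 / 2678.06250 ≈ 5.0284

5.0284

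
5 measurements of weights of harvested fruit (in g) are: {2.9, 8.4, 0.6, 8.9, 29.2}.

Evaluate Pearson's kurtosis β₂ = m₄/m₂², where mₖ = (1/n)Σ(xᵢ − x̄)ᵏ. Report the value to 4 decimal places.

2.7985

x̄ = 10.0000
Σ(xᵢ − x̄)² = 511.1800 ⇒ m₂ = 102.23600
Σ(xᵢ − x̄)⁴ = 146252.1250 ⇒ m₄ = 29250.42500
m₂² = 10452.19970
β₂ = m₄/m₂² = 29250.42500 / 10452.19970 ≈ 2.7985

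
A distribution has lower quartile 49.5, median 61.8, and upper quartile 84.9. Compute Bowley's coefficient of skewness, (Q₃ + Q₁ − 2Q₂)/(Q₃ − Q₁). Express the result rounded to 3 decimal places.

0.305

numerator: Q₃ + Q₁ − 2Q₂ = 84.9 + 49.5 − 2×61.8 = 10.8000
denominator: Q₃ − Q₁ = 84.9 − 49.5 = 35.4000
Bowley skewness = 10.8000 / 35.4000 ≈ 0.305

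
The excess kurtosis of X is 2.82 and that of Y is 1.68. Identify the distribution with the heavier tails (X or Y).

X

Higher excess kurtosis ⇒ heavier tails relative to the normal distribution.
2.82 vs 1.68: the larger is 2.82, so X has heavier tails.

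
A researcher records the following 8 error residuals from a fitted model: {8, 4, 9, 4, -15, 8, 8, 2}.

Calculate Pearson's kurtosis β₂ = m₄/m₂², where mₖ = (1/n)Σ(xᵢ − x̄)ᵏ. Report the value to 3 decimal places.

x̄ = 3.5000
Σ(xᵢ − x̄)² = 436.0000 ⇒ m₂ = 54.50000
Σ(xᵢ − x̄)⁴ = 119285.5000 ⇒ m₄ = 14910.68750
m₂² = 2970.25000
β₂ = m₄/m₂² = 14910.68750 / 2970.25000 ≈ 5.020

5.020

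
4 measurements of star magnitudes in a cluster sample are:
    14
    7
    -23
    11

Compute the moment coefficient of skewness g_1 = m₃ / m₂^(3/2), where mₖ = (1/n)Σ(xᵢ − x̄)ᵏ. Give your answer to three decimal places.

x̄ = (14 + 7 - 23 + 11) / 4 = 2.2500
deviations (xᵢ − x̄): 11.7500, 4.7500, -25.2500, 8.7500
Σ(xᵢ − x̄)² = 874.7500 ⇒ m₂ = 874.7500/4 = 218.68750
Σ(xᵢ − x̄)³ = -13699.1250 ⇒ m₃ = -13699.1250/4 = -3424.78125
m₂^(3/2) = 218.68750^(1.5) = 3233.96965
g_1 = m₃ / m₂^(3/2) = -3424.78125 / 3233.96965 ≈ -1.059

-1.059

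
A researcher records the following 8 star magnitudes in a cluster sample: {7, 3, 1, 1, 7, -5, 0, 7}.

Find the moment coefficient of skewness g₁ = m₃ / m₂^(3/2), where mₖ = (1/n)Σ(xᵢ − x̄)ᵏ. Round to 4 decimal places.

-0.4278

x̄ = (7 + 3 + 1 + 1 + 7 - 5 + 0 + 7) / 8 = 2.6250
deviations (xᵢ − x̄): 4.3750, 0.3750, -1.6250, -1.6250, 4.3750, -7.6250, -2.6250, 4.3750
Σ(xᵢ − x̄)² = 127.8750 ⇒ m₂ = 127.8750/8 = 15.98438
Σ(xᵢ − x̄)³ = -218.7188 ⇒ m₃ = -218.7188/8 = -27.33984
m₂^(3/2) = 15.98438^(1.5) = 63.90627
g₁ = m₃ / m₂^(3/2) = -27.33984 / 63.90627 ≈ -0.4278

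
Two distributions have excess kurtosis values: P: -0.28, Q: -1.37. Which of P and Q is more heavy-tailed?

Higher excess kurtosis ⇒ heavier tails relative to the normal distribution.
-0.28 vs -1.37: the larger is -0.28, so P has heavier tails.

P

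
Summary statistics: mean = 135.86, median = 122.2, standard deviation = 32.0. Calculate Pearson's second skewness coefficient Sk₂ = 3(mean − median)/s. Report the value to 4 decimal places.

Sk₂ = 3(135.86 − 122.2) / 32.0 = 3 × 13.6600 / 32.0
    = 40.9800 / 32.0 ≈ 1.2806

1.2806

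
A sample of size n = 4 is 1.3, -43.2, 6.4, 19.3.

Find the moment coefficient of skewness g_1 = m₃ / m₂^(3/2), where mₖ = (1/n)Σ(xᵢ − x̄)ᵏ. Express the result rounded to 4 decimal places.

-0.8817

x̄ = (1.3 - 43.2 + 6.4 + 19.3) / 4 = -4.0500
deviations (xᵢ − x̄): 5.3500, -39.1500, 10.4500, 23.3500
Σ(xᵢ − x̄)² = 2215.7700 ⇒ m₂ = 2215.7700/4 = 553.94250
Σ(xᵢ − x̄)³ = -45980.8440 ⇒ m₃ = -45980.8440/4 = -11495.21100
m₂^(3/2) = 553.94250^(1.5) = 13037.58131
g_1 = m₃ / m₂^(3/2) = -11495.21100 / 13037.58131 ≈ -0.8817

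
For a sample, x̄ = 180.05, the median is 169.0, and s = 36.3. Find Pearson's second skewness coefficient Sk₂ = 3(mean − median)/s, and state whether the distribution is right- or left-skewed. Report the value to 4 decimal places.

0.9132, right-skewed

Sk₂ = 3(180.05 − 169.0) / 36.3 = 3 × 11.0500 / 36.3
    = 33.1500 / 36.3 ≈ 0.9132
Sk₂ > 0 ⇒ mean > median ⇒ right-skewed (positive skew).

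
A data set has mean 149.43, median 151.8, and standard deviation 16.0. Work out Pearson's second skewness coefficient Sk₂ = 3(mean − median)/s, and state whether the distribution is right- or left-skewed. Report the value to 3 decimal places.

-0.444, left-skewed

Sk₂ = 3(149.43 − 151.8) / 16.0 = 3 × -2.3700 / 16.0
    = -7.1100 / 16.0 ≈ -0.444
Sk₂ < 0 ⇒ mean < median ⇒ left-skewed (negative skew).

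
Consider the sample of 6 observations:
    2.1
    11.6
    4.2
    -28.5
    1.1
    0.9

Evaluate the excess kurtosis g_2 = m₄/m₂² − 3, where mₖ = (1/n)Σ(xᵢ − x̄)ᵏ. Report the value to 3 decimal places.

x̄ = -1.4333
Σ(xᵢ − x̄)² = 958.5533 ⇒ m₂ = 159.75889
Σ(xᵢ − x̄)⁴ = 566798.1001 ⇒ m₄ = 94466.35002
m₂² = 25522.90258
g_2 = m₄/m₂² − 3 = 3.70124 − 3 ≈ 0.701

0.701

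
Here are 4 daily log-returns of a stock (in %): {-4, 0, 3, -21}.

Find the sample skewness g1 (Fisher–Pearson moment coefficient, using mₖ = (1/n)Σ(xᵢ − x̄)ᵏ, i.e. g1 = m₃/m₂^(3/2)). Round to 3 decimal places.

x̄ = (-4 + 0 + 3 - 21) / 4 = -5.5000
deviations (xᵢ − x̄): 1.5000, 5.5000, 8.5000, -15.5000
Σ(xᵢ − x̄)² = 345.0000 ⇒ m₂ = 345.0000/4 = 86.25000
Σ(xᵢ − x̄)³ = -2940.0000 ⇒ m₃ = -2940.0000/4 = -735.00000
m₂^(3/2) = 86.25000^(1.5) = 801.01132
g1 = m₃ / m₂^(3/2) = -735.00000 / 801.01132 ≈ -0.918

-0.918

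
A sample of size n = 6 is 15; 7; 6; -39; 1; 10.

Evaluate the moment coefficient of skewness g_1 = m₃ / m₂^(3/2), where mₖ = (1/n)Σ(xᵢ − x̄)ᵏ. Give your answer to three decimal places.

x̄ = (15 + 7 + 6 - 39 + 1 + 10) / 6 = 0.0000
deviations (xᵢ − x̄): 15.0000, 7.0000, 6.0000, -39.0000, 1.0000, 10.0000
Σ(xᵢ − x̄)² = 1932.0000 ⇒ m₂ = 1932.0000/6 = 322.00000
Σ(xᵢ − x̄)³ = -54384.0000 ⇒ m₃ = -54384.0000/6 = -9064.00000
m₂^(3/2) = 322.00000^(1.5) = 5778.08342
g_1 = m₃ / m₂^(3/2) = -9064.00000 / 5778.08342 ≈ -1.569

-1.569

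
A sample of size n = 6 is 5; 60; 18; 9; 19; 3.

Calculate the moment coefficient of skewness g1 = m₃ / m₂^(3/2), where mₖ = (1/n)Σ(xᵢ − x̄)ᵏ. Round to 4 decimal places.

x̄ = (5 + 60 + 18 + 9 + 19 + 3) / 6 = 19.0000
deviations (xᵢ − x̄): -14.0000, 41.0000, -1.0000, -10.0000, 0.0000, -16.0000
Σ(xᵢ − x̄)² = 2234.0000 ⇒ m₂ = 2234.0000/6 = 372.33333
Σ(xᵢ − x̄)³ = 61080.0000 ⇒ m₃ = 61080.0000/6 = 10180.00000
m₂^(3/2) = 372.33333^(1.5) = 7184.52198
g1 = m₃ / m₂^(3/2) = 10180.00000 / 7184.52198 ≈ 1.4169

1.4169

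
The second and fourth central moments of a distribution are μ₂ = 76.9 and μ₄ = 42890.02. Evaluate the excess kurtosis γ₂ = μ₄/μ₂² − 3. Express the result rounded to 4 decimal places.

μ₂² = 76.9² = 5913.61000
μ₄/μ₂² = 42890.02 / 5913.61000 = 7.25276
γ₂ = 7.25276 − 3 ≈ 4.2528

4.2528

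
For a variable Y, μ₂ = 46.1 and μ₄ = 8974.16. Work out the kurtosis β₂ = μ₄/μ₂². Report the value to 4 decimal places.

μ₂² = 46.1² = 2125.21000
μ₄/μ₂² = 8974.16 / 2125.21000 = 4.22272
β₂ ≈ 4.2227

4.2227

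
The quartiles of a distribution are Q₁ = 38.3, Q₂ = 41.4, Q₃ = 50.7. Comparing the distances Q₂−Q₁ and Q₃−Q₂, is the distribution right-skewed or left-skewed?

Q₂ − Q₁ = 3.1;  Q₃ − Q₂ = 9.3
Q₃ − Q₂ > Q₂ − Q₁ ⇒ the upper half is more spread out ⇒ right-skewed.

right-skewed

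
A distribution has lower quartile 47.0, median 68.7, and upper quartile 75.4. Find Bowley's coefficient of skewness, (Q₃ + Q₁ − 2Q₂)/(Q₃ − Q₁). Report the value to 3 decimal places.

-0.528

numerator: Q₃ + Q₁ − 2Q₂ = 75.4 + 47.0 − 2×68.7 = -15.0000
denominator: Q₃ − Q₁ = 75.4 − 47.0 = 28.4000
Bowley skewness = -15.0000 / 28.4000 ≈ -0.528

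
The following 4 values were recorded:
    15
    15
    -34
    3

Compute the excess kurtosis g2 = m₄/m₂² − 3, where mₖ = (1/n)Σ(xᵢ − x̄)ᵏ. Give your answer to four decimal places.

x̄ = -0.2500
Σ(xᵢ − x̄)² = 1614.7500 ⇒ m₂ = 403.68750
Σ(xᵢ − x̄)⁴ = 1405745.5781 ⇒ m₄ = 351436.39453
m₂² = 162963.59766
g2 = m₄/m₂² − 3 = 2.15653 − 3 ≈ -0.8435

-0.8435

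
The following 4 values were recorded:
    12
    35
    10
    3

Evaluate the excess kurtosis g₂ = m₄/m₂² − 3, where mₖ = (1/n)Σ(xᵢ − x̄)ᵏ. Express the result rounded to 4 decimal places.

-0.8276

x̄ = 15.0000
Σ(xᵢ − x̄)² = 578.0000 ⇒ m₂ = 144.50000
Σ(xᵢ − x̄)⁴ = 181442.0000 ⇒ m₄ = 45360.50000
m₂² = 20880.25000
g₂ = m₄/m₂² − 3 = 2.17241 − 3 ≈ -0.8276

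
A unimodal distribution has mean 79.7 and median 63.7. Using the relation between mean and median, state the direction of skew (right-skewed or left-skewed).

mean − median = 79.7 − 63.7 = 16.0
mean > median ⇒ the longer tail is on the right ⇒ right-skewed (positively skewed).

right-skewed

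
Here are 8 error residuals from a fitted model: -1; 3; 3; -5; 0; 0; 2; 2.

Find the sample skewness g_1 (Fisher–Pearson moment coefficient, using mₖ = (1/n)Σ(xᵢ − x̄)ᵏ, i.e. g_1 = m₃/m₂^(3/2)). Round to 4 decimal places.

-1.0560

x̄ = (-1 + 3 + 3 - 5 + 0 + 0 + 2 + 2) / 8 = 0.5000
deviations (xᵢ − x̄): -1.5000, 2.5000, 2.5000, -5.5000, -0.5000, -0.5000, 1.5000, 1.5000
Σ(xᵢ − x̄)² = 50.0000 ⇒ m₂ = 50.0000/8 = 6.25000
Σ(xᵢ − x̄)³ = -132.0000 ⇒ m₃ = -132.0000/8 = -16.50000
m₂^(3/2) = 6.25000^(1.5) = 15.62500
g_1 = m₃ / m₂^(3/2) = -16.50000 / 15.62500 ≈ -1.0560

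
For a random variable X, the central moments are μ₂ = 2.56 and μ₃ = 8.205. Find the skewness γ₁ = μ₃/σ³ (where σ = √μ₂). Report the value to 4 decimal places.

σ = √μ₂ = √2.56 = 1.60000
σ³ = μ₂^(3/2) = 4.09600
γ₁ = μ₃/σ³ = 8.205 / 4.09600 ≈ 2.0032

2.0032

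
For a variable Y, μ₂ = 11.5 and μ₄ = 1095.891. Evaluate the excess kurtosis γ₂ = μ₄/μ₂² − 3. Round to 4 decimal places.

μ₂² = 11.5² = 132.25000
μ₄/μ₂² = 1095.891 / 132.25000 = 8.28651
γ₂ = 8.28651 − 3 ≈ 5.2865

5.2865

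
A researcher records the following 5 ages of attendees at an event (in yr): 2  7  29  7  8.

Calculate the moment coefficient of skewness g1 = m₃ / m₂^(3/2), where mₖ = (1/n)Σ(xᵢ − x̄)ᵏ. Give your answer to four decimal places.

1.3051

x̄ = (2 + 7 + 29 + 7 + 8) / 5 = 10.6000
deviations (xᵢ − x̄): -8.6000, -3.6000, 18.4000, -3.6000, -2.6000
Σ(xᵢ − x̄)² = 445.2000 ⇒ m₂ = 445.2000/5 = 89.04000
Σ(xᵢ − x̄)³ = 5482.5600 ⇒ m₃ = 5482.5600/5 = 1096.51200
m₂^(3/2) = 89.04000^(1.5) = 840.19042
g1 = m₃ / m₂^(3/2) = 1096.51200 / 840.19042 ≈ 1.3051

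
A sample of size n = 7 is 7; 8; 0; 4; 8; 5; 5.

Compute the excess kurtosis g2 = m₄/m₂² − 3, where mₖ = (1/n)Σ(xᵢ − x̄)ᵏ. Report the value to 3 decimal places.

-0.198

x̄ = 5.2857
Σ(xᵢ − x̄)² = 47.4286 ⇒ m₂ = 6.77551
Σ(xᵢ − x̄)⁴ = 900.5131 ⇒ m₄ = 128.64473
m₂² = 45.90754
g2 = m₄/m₂² − 3 = 2.80226 − 3 ≈ -0.198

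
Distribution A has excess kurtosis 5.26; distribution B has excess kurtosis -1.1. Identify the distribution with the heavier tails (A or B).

A

Higher excess kurtosis ⇒ heavier tails relative to the normal distribution.
5.26 vs -1.1: the larger is 5.26, so A has heavier tails. (A is leptokurtic — heavier-than-normal tails; the other is platykurtic.)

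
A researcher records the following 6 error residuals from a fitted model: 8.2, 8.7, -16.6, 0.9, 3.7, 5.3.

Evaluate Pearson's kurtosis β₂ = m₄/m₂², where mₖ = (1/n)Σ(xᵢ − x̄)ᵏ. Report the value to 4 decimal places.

3.5506

x̄ = 1.7000
Σ(xᵢ − x̄)² = 443.7400 ⇒ m₂ = 73.95667
Σ(xᵢ − x̄)⁴ = 116521.7458 ⇒ m₄ = 19420.29097
m₂² = 5469.58854
β₂ = m₄/m₂² = 19420.29097 / 5469.58854 ≈ 3.5506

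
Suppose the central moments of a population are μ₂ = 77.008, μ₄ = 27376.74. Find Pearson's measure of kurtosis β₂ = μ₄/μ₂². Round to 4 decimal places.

4.6165

μ₂² = 77.008² = 5930.23206
μ₄/μ₂² = 27376.74 / 5930.23206 = 4.61647
β₂ ≈ 4.6165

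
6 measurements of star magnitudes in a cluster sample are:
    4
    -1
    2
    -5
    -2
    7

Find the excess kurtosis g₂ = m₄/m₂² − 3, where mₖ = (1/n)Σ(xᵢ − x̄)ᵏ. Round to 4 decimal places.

x̄ = 0.8333
Σ(xᵢ − x̄)² = 94.8333 ⇒ m₂ = 15.80556
Σ(xᵢ − x̄)⁴ = 2782.1528 ⇒ m₄ = 463.69213
m₂² = 249.81559
g₂ = m₄/m₂² − 3 = 1.85614 − 3 ≈ -1.1439

-1.1439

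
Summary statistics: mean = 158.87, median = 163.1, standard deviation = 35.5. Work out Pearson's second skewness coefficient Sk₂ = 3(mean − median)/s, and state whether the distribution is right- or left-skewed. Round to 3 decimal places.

-0.357, left-skewed

Sk₂ = 3(158.87 − 163.1) / 35.5 = 3 × -4.2300 / 35.5
    = -12.6900 / 35.5 ≈ -0.357
Sk₂ < 0 ⇒ mean < median ⇒ left-skewed (negative skew).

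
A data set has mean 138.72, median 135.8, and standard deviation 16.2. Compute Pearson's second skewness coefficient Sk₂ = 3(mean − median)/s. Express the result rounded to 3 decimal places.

0.541

Sk₂ = 3(138.72 − 135.8) / 16.2 = 3 × 2.9200 / 16.2
    = 8.7600 / 16.2 ≈ 0.541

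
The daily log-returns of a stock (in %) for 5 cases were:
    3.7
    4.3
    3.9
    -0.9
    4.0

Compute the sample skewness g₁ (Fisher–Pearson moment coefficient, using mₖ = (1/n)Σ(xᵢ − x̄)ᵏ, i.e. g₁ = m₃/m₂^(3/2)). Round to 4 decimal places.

x̄ = (3.7 + 4.3 + 3.9 - 0.9 + 4.0) / 5 = 3.0000
deviations (xᵢ − x̄): 0.7000, 1.3000, 0.9000, -3.9000, 1.0000
Σ(xᵢ − x̄)² = 19.2000 ⇒ m₂ = 19.2000/5 = 3.84000
Σ(xᵢ − x̄)³ = -55.0500 ⇒ m₃ = -55.0500/5 = -11.01000
m₂^(3/2) = 3.84000^(1.5) = 7.52483
g₁ = m₃ / m₂^(3/2) = -11.01000 / 7.52483 ≈ -1.4632

-1.4632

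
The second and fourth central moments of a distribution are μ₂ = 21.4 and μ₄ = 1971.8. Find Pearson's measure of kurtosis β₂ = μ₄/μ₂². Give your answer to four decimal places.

4.3056

μ₂² = 21.4² = 457.96000
μ₄/μ₂² = 1971.8 / 457.96000 = 4.30562
β₂ ≈ 4.3056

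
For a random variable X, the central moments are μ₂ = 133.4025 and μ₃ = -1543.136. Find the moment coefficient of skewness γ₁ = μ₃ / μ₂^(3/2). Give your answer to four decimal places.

-1.0015

σ = √μ₂ = √133.4025 = 11.55000
σ³ = μ₂^(3/2) = 1540.79888
γ₁ = μ₃/σ³ = -1543.136 / 1540.79888 ≈ -1.0015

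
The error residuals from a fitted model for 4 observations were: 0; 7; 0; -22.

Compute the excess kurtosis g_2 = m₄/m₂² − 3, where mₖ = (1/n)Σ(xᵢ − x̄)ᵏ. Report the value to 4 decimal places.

-0.8058

x̄ = -3.7500
Σ(xᵢ − x̄)² = 476.7500 ⇒ m₂ = 119.18750
Σ(xᵢ − x̄)⁴ = 124680.8281 ⇒ m₄ = 31170.20703
m₂² = 14205.66016
g_2 = m₄/m₂² − 3 = 2.19421 − 3 ≈ -0.8058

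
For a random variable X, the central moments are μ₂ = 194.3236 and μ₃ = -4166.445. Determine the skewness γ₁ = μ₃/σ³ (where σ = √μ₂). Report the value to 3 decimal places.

σ = √μ₂ = √194.3236 = 13.94000
σ³ = μ₂^(3/2) = 2708.87098
γ₁ = μ₃/σ³ = -4166.445 / 2708.87098 ≈ -1.538

-1.538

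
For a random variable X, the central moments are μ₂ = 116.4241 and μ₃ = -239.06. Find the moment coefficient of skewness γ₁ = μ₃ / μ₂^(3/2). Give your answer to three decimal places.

σ = √μ₂ = √116.4241 = 10.79000
σ³ = μ₂^(3/2) = 1256.21604
γ₁ = μ₃/σ³ = -239.06 / 1256.21604 ≈ -0.190

-0.190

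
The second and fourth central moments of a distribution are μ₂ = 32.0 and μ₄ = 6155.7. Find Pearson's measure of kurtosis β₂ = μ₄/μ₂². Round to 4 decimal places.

μ₂² = 32.0² = 1024.00000
μ₄/μ₂² = 6155.7 / 1024.00000 = 6.01143
β₂ ≈ 6.0114

6.0114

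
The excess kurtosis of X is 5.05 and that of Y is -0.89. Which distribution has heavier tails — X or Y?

X

Higher excess kurtosis ⇒ heavier tails relative to the normal distribution.
5.05 vs -0.89: the larger is 5.05, so X has heavier tails. (X is leptokurtic — heavier-than-normal tails; the other is platykurtic.)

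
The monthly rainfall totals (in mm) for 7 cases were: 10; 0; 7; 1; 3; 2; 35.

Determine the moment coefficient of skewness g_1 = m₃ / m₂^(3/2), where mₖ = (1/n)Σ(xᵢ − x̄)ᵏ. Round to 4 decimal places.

x̄ = (10 + 0 + 7 + 1 + 3 + 2 + 35) / 7 = 8.2857
deviations (xᵢ − x̄): 1.7143, -8.2857, -1.2857, -7.2857, -5.2857, -6.2857, 26.7143
Σ(xᵢ − x̄)² = 907.4286 ⇒ m₂ = 907.4286/7 = 129.63265
Σ(xᵢ − x̄)³ = 17716.0408 ⇒ m₃ = 17716.0408/7 = 2530.86297
m₂^(3/2) = 129.63265^(1.5) = 1475.94989
g_1 = m₃ / m₂^(3/2) = 2530.86297 / 1475.94989 ≈ 1.7147

1.7147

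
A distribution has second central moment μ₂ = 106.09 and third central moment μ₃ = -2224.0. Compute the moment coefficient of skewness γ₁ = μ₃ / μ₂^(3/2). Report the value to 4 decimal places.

σ = √μ₂ = √106.09 = 10.30000
σ³ = μ₂^(3/2) = 1092.72700
γ₁ = μ₃/σ³ = -2224.0 / 1092.72700 ≈ -2.0353

-2.0353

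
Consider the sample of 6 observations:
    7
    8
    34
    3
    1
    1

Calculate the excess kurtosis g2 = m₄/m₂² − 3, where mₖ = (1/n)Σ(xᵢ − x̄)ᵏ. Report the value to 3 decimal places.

x̄ = 9.0000
Σ(xᵢ − x̄)² = 794.0000 ⇒ m₂ = 132.33333
Σ(xᵢ − x̄)⁴ = 400130.0000 ⇒ m₄ = 66688.33333
m₂² = 17512.11111
g2 = m₄/m₂² − 3 = 3.80813 − 3 ≈ 0.808

0.808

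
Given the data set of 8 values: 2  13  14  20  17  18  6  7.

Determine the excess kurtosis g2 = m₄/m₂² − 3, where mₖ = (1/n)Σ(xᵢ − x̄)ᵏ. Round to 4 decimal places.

x̄ = 12.1250
Σ(xᵢ − x̄)² = 290.8750 ⇒ m₂ = 36.35938
Σ(xᵢ − x̄)⁴ = 18221.7754 ⇒ m₄ = 2277.72192
m₂² = 1322.00415
g2 = m₄/m₂² − 3 = 1.72293 − 3 ≈ -1.2771

-1.2771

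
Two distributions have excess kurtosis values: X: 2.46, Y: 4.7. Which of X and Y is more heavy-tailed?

Higher excess kurtosis ⇒ heavier tails relative to the normal distribution.
2.46 vs 4.7: the larger is 4.7, so Y has heavier tails.

Y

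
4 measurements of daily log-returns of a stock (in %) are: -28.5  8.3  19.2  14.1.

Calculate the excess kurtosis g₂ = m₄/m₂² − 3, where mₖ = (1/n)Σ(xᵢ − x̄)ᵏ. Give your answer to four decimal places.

-0.7771

x̄ = 3.2750
Σ(xᵢ − x̄)² = 1405.6875 ⇒ m₂ = 351.42187
Σ(xᵢ − x̄)⁴ = 1098079.0905 ⇒ m₄ = 274519.77263
m₂² = 123497.33423
g₂ = m₄/m₂² − 3 = 2.22288 − 3 ≈ -0.7771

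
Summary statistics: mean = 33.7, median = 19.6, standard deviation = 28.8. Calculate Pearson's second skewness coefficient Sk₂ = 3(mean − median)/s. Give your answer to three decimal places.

Sk₂ = 3(33.7 − 19.6) / 28.8 = 3 × 14.1000 / 28.8
    = 42.3000 / 28.8 ≈ 1.469

1.469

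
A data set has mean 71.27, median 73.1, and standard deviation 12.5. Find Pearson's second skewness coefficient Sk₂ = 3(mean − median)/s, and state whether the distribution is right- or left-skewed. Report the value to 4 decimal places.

Sk₂ = 3(71.27 − 73.1) / 12.5 = 3 × -1.8300 / 12.5
    = -5.4900 / 12.5 ≈ -0.4392
Sk₂ < 0 ⇒ mean < median ⇒ left-skewed (negative skew).

-0.4392, left-skewed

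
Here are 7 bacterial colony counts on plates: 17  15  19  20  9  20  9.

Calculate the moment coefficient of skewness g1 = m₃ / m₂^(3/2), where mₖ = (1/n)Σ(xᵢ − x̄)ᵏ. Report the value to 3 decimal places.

-0.562

x̄ = (17 + 15 + 19 + 20 + 9 + 20 + 9) / 7 = 15.5714
deviations (xᵢ − x̄): 1.4286, -0.5714, 3.4286, 4.4286, -6.5714, 4.4286, -6.5714
Σ(xᵢ − x̄)² = 139.7143 ⇒ m₂ = 139.7143/7 = 19.95918
Σ(xᵢ − x̄)³ = -350.8163 ⇒ m₃ = -350.8163/7 = -50.11662
m₂^(3/2) = 19.95918^(1.5) = 89.16905
g1 = m₃ / m₂^(3/2) = -50.11662 / 89.16905 ≈ -0.562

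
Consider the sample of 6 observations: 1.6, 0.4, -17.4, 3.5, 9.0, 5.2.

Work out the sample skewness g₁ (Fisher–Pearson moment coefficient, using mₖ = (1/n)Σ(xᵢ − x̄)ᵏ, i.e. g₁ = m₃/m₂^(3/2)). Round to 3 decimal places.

x̄ = (1.6 + 0.4 - 17.4 + 3.5 + 9.0 + 5.2) / 6 = 0.3833
deviations (xᵢ − x̄): 1.2167, 0.0167, -17.7833, 3.1167, 8.6167, 4.8167
Σ(xᵢ − x̄)² = 424.8883 ⇒ m₂ = 424.8883/6 = 70.81472
Σ(xᵢ − x̄)³ = -4840.3406 ⇒ m₃ = -4840.3406/6 = -806.72343
m₂^(3/2) = 70.81472^(1.5) = 595.91639
g₁ = m₃ / m₂^(3/2) = -806.72343 / 595.91639 ≈ -1.354

-1.354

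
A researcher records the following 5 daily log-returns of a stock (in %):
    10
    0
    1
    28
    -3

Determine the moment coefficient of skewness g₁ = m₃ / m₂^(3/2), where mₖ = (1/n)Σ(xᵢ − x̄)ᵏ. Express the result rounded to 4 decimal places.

1.0273

x̄ = (10 + 0 + 1 + 28 - 3) / 5 = 7.2000
deviations (xᵢ − x̄): 2.8000, -7.2000, -6.2000, 20.8000, -10.2000
Σ(xᵢ − x̄)² = 634.8000 ⇒ m₂ = 634.8000/5 = 126.96000
Σ(xᵢ − x̄)³ = 7348.0800 ⇒ m₃ = 7348.0800/5 = 1469.61600
m₂^(3/2) = 126.96000^(1.5) = 1430.54120
g₁ = m₃ / m₂^(3/2) = 1469.61600 / 1430.54120 ≈ 1.0273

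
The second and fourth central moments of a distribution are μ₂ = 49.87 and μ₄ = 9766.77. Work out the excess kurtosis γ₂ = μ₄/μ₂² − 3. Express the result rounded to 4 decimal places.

μ₂² = 49.87² = 2487.01690
μ₄/μ₂² = 9766.77 / 2487.01690 = 3.92710
γ₂ = 3.92710 − 3 ≈ 0.9271

0.9271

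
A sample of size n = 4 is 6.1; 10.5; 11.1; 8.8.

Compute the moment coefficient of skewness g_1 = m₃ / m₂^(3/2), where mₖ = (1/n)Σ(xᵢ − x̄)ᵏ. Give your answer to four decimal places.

-0.5966

x̄ = (6.1 + 10.5 + 11.1 + 8.8) / 4 = 9.1250
deviations (xᵢ − x̄): -3.0250, 1.3750, 1.9750, -0.3250
Σ(xᵢ − x̄)² = 15.0475 ⇒ m₂ = 15.0475/4 = 3.76188
Σ(xᵢ − x̄)³ = -17.4116 ⇒ m₃ = -17.4116/4 = -4.35291
m₂^(3/2) = 3.76188^(1.5) = 7.29636
g_1 = m₃ / m₂^(3/2) = -4.35291 / 7.29636 ≈ -0.5966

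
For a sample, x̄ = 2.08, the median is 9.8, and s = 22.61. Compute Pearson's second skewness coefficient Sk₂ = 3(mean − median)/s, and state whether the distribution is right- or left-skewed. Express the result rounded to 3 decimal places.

Sk₂ = 3(2.08 − 9.8) / 22.61 = 3 × -7.7200 / 22.61
    = -23.1600 / 22.61 ≈ -1.024
Sk₂ < 0 ⇒ mean < median ⇒ left-skewed (negative skew).

-1.024, left-skewed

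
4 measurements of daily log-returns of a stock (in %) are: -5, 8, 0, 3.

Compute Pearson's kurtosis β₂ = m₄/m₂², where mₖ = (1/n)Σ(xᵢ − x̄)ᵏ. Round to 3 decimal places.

1.808

x̄ = 1.5000
Σ(xᵢ − x̄)² = 89.0000 ⇒ m₂ = 22.25000
Σ(xᵢ − x̄)⁴ = 3580.2500 ⇒ m₄ = 895.06250
m₂² = 495.06250
β₂ = m₄/m₂² = 895.06250 / 495.06250 ≈ 1.808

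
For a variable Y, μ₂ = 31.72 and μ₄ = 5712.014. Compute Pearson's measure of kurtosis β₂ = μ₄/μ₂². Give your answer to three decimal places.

μ₂² = 31.72² = 1006.15840
μ₄/μ₂² = 5712.014 / 1006.15840 = 5.67705
β₂ ≈ 5.677

5.677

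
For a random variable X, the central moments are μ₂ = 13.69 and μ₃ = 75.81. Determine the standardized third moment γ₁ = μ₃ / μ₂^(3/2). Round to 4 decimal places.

1.4967

σ = √μ₂ = √13.69 = 3.70000
σ³ = μ₂^(3/2) = 50.65300
γ₁ = μ₃/σ³ = 75.81 / 50.65300 ≈ 1.4967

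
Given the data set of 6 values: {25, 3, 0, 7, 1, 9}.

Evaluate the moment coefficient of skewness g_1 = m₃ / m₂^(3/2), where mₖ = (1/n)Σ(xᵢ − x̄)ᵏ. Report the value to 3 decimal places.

1.268

x̄ = (25 + 3 + 0 + 7 + 1 + 9) / 6 = 7.5000
deviations (xᵢ − x̄): 17.5000, -4.5000, -7.5000, -0.5000, -6.5000, 1.5000
Σ(xᵢ − x̄)² = 427.5000 ⇒ m₂ = 427.5000/6 = 71.25000
Σ(xᵢ − x̄)³ = 4575.0000 ⇒ m₃ = 4575.0000/6 = 762.50000
m₂^(3/2) = 71.25000^(1.5) = 601.41922
g_1 = m₃ / m₂^(3/2) = 762.50000 / 601.41922 ≈ 1.268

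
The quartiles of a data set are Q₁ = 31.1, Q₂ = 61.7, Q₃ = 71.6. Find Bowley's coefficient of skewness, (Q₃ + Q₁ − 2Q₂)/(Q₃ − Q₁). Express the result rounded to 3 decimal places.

-0.511

numerator: Q₃ + Q₁ − 2Q₂ = 71.6 + 31.1 − 2×61.7 = -20.7000
denominator: Q₃ − Q₁ = 71.6 − 31.1 = 40.5000
Bowley skewness = -20.7000 / 40.5000 ≈ -0.511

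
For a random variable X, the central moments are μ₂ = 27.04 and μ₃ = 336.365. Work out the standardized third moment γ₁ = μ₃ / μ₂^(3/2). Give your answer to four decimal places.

σ = √μ₂ = √27.04 = 5.20000
σ³ = μ₂^(3/2) = 140.60800
γ₁ = μ₃/σ³ = 336.365 / 140.60800 ≈ 2.3922

2.3922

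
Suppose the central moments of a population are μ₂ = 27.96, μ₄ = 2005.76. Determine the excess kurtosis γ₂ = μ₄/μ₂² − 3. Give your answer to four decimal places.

-0.4343

μ₂² = 27.96² = 781.76160
μ₄/μ₂² = 2005.76 / 781.76160 = 2.56569
γ₂ = 2.56569 − 3 ≈ -0.4343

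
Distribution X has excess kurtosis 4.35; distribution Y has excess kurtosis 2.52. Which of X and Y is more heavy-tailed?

Higher excess kurtosis ⇒ heavier tails relative to the normal distribution.
4.35 vs 2.52: the larger is 4.35, so X has heavier tails.

X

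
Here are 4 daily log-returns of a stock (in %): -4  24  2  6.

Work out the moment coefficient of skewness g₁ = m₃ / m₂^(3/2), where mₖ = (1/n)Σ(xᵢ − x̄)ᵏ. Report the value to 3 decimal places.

x̄ = (-4 + 24 + 2 + 6) / 4 = 7.0000
deviations (xᵢ − x̄): -11.0000, 17.0000, -5.0000, -1.0000
Σ(xᵢ − x̄)² = 436.0000 ⇒ m₂ = 436.0000/4 = 109.00000
Σ(xᵢ − x̄)³ = 3456.0000 ⇒ m₃ = 3456.0000/4 = 864.00000
m₂^(3/2) = 109.00000^(1.5) = 1137.99341
g₁ = m₃ / m₂^(3/2) = 864.00000 / 1137.99341 ≈ 0.759

0.759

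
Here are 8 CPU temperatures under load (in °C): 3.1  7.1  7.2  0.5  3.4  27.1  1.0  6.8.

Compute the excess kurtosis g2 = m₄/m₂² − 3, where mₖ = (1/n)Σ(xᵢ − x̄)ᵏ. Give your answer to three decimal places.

2.094

x̄ = 7.0250
Σ(xᵢ − x̄)² = 510.5150 ⇒ m₂ = 63.81438
Σ(xᵢ − x̄)⁴ = 165953.9658 ⇒ m₄ = 20744.24573
m₂² = 4072.27446
g2 = m₄/m₂² − 3 = 5.09402 − 3 ≈ 2.094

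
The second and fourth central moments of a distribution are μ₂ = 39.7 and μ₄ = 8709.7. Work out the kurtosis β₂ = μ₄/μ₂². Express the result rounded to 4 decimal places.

5.5261

μ₂² = 39.7² = 1576.09000
μ₄/μ₂² = 8709.7 / 1576.09000 = 5.52614
β₂ ≈ 5.5261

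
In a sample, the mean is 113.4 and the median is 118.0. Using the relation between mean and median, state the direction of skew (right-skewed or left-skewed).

mean − median = 113.4 − 118.0 = -4.6
mean < median ⇒ the longer tail is on the left ⇒ left-skewed (negatively skewed).

left-skewed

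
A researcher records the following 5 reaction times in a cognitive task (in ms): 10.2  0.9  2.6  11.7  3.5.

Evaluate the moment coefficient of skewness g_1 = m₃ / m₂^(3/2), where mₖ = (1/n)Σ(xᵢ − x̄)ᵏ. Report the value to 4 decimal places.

x̄ = (10.2 + 0.9 + 2.6 + 11.7 + 3.5) / 5 = 5.7800
deviations (xᵢ − x̄): 4.4200, -4.8800, -3.1800, 5.9200, -2.2800
Σ(xᵢ − x̄)² = 93.7080 ⇒ m₂ = 93.7080/5 = 18.74160
Σ(xᵢ − x̄)³ = 133.6015 ⇒ m₃ = 133.6015/5 = 26.72030
m₂^(3/2) = 18.74160^(1.5) = 81.13533
g_1 = m₃ / m₂^(3/2) = 26.72030 / 81.13533 ≈ 0.3293

0.3293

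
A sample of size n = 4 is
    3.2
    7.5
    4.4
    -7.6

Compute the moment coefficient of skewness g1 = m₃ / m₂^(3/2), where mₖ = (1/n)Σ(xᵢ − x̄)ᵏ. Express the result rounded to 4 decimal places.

x̄ = (3.2 + 7.5 + 4.4 - 7.6) / 4 = 1.8750
deviations (xᵢ − x̄): 1.3250, 5.6250, 2.5250, -9.4750
Σ(xᵢ − x̄)² = 129.5475 ⇒ m₂ = 129.5475/4 = 32.38687
Σ(xᵢ − x̄)³ = -654.2209 ⇒ m₃ = -654.2209/4 = -163.55522
m₂^(3/2) = 32.38687^(1.5) = 184.31198
g1 = m₃ / m₂^(3/2) = -163.55522 / 184.31198 ≈ -0.8874

-0.8874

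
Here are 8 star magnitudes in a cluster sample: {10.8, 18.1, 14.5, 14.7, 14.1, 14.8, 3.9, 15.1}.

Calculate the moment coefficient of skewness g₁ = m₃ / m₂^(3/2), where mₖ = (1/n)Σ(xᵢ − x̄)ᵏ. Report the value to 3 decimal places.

-1.385

x̄ = (10.8 + 18.1 + 14.5 + 14.7 + 14.1 + 14.8 + 3.9 + 15.1) / 8 = 13.2500
deviations (xᵢ − x̄): -2.4500, 4.8500, 1.2500, 1.4500, 0.8500, 1.5500, -9.3500, 1.8500
Σ(xᵢ − x̄)² = 127.1600 ⇒ m₂ = 127.1600/8 = 15.89500
Σ(xᵢ − x̄)³ = -702.3510 ⇒ m₃ = -702.3510/8 = -87.79387
m₂^(3/2) = 15.89500^(1.5) = 63.37103
g₁ = m₃ / m₂^(3/2) = -87.79387 / 63.37103 ≈ -1.385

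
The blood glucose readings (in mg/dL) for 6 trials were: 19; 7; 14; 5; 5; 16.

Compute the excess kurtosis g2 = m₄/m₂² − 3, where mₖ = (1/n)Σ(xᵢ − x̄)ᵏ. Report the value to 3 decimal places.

-1.673

x̄ = 11.0000
Σ(xᵢ − x̄)² = 186.0000 ⇒ m₂ = 31.00000
Σ(xᵢ − x̄)⁴ = 7650.0000 ⇒ m₄ = 1275.00000
m₂² = 961.00000
g2 = m₄/m₂² − 3 = 1.32674 − 3 ≈ -1.673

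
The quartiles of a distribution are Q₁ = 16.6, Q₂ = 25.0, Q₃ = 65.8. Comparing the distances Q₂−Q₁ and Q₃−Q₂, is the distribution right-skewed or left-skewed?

Q₂ − Q₁ = 8.4;  Q₃ − Q₂ = 40.8
Q₃ − Q₂ > Q₂ − Q₁ ⇒ the upper half is more spread out ⇒ right-skewed.

right-skewed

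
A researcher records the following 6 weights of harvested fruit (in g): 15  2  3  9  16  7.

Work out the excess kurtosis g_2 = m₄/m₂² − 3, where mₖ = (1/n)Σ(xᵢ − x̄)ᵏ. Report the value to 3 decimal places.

x̄ = 8.6667
Σ(xᵢ − x̄)² = 173.3333 ⇒ m₂ = 28.88889
Σ(xᵢ − x̄)⁴ = 7515.1111 ⇒ m₄ = 1252.51852
m₂² = 834.56790
g_2 = m₄/m₂² − 3 = 1.50080 − 3 ≈ -1.499

-1.499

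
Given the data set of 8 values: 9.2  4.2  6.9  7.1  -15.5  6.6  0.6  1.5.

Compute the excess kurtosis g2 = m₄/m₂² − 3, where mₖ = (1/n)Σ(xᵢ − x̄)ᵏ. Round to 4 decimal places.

1.6670

x̄ = 2.5750
Σ(xᵢ − x̄)² = 433.6750 ⇒ m₂ = 54.20938
Σ(xᵢ − x̄)⁴ = 109718.0875 ⇒ m₄ = 13714.76094
m₂² = 2938.65634
g2 = m₄/m₂² − 3 = 4.66702 − 3 ≈ 1.6670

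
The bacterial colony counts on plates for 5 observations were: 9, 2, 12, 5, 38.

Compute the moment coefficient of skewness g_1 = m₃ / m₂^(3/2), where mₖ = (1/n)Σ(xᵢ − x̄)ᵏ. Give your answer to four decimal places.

1.2435

x̄ = (9 + 2 + 12 + 5 + 38) / 5 = 13.2000
deviations (xᵢ − x̄): -4.2000, -11.2000, -1.2000, -8.2000, 24.8000
Σ(xᵢ − x̄)² = 826.8000 ⇒ m₂ = 826.8000/5 = 165.36000
Σ(xᵢ − x̄)³ = 13220.8800 ⇒ m₃ = 13220.8800/5 = 2644.17600
m₂^(3/2) = 165.36000^(1.5) = 2126.40358
g_1 = m₃ / m₂^(3/2) = 2644.17600 / 2126.40358 ≈ 1.2435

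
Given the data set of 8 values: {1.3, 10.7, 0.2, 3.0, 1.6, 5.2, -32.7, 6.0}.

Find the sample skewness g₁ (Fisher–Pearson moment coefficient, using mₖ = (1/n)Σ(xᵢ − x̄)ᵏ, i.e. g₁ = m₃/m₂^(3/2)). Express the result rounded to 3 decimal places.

x̄ = (1.3 + 10.7 + 0.2 + 3.0 + 1.6 + 5.2 - 32.7 + 6.0) / 8 = -0.5875
deviations (xᵢ − x̄): 1.8875, 11.2875, 0.7875, 3.5875, 2.1875, 5.7875, -32.1125, 6.5875
Σ(xᵢ − x̄)² = 1257.3488 ⇒ m₂ = 1257.3488/8 = 157.16859
Σ(xᵢ − x̄)³ = -31133.1316 ⇒ m₃ = -31133.1316/8 = -3891.64145
m₂^(3/2) = 157.16859^(1.5) = 1970.37392
g₁ = m₃ / m₂^(3/2) = -3891.64145 / 1970.37392 ≈ -1.975

-1.975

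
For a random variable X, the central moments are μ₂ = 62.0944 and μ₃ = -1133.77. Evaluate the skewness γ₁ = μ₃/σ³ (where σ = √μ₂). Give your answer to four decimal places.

-2.3171

σ = √μ₂ = √62.0944 = 7.88000
σ³ = μ₂^(3/2) = 489.30387
γ₁ = μ₃/σ³ = -1133.77 / 489.30387 ≈ -2.3171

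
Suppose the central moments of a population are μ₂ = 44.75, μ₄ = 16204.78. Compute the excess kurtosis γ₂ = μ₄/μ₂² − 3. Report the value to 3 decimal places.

μ₂² = 44.75² = 2002.56250
μ₄/μ₂² = 16204.78 / 2002.56250 = 8.09202
γ₂ = 8.09202 − 3 ≈ 5.092

5.092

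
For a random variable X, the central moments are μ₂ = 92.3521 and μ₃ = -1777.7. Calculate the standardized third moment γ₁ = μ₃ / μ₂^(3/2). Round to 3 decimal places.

σ = √μ₂ = √92.3521 = 9.61000
σ³ = μ₂^(3/2) = 887.50368
γ₁ = μ₃/σ³ = -1777.7 / 887.50368 ≈ -2.003

-2.003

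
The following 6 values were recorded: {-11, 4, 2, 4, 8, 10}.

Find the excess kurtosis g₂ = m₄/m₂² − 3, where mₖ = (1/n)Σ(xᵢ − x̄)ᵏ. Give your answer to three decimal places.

0.222

x̄ = 2.8333
Σ(xᵢ − x̄)² = 272.8333 ⇒ m₂ = 45.47222
Σ(xᵢ − x̄)⁴ = 39973.8194 ⇒ m₄ = 6662.30324
m₂² = 2067.72299
g₂ = m₄/m₂² − 3 = 3.22205 − 3 ≈ 0.222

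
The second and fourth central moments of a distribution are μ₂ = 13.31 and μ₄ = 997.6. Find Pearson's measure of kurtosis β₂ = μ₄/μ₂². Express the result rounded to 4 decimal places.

μ₂² = 13.31² = 177.15610
μ₄/μ₂² = 997.6 / 177.15610 = 5.63119
β₂ ≈ 5.6312

5.6312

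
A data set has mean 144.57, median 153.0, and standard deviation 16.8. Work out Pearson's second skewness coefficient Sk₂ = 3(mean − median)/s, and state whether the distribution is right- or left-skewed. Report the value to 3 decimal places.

Sk₂ = 3(144.57 − 153.0) / 16.8 = 3 × -8.4300 / 16.8
    = -25.2900 / 16.8 ≈ -1.505
Sk₂ < 0 ⇒ mean < median ⇒ left-skewed (negative skew).

-1.505, left-skewed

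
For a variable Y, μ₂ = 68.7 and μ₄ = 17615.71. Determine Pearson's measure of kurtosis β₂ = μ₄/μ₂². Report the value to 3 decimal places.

μ₂² = 68.7² = 4719.69000
μ₄/μ₂² = 17615.71 / 4719.69000 = 3.73239
β₂ ≈ 3.732

3.732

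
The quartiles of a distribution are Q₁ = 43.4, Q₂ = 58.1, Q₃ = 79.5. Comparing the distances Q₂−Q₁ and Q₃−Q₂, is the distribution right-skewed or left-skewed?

Q₂ − Q₁ = 14.7;  Q₃ − Q₂ = 21.4
Q₃ − Q₂ > Q₂ − Q₁ ⇒ the upper half is more spread out ⇒ right-skewed.

right-skewed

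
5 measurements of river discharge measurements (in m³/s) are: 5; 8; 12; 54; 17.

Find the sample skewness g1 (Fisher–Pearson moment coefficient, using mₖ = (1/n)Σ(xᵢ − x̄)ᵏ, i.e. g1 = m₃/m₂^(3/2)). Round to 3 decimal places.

1.316

x̄ = (5 + 8 + 12 + 54 + 17) / 5 = 19.2000
deviations (xᵢ − x̄): -14.2000, -11.2000, -7.2000, 34.8000, -2.2000
Σ(xᵢ − x̄)² = 1594.8000 ⇒ m₂ = 1594.8000/5 = 318.96000
Σ(xᵢ − x̄)³ = 37492.0800 ⇒ m₃ = 37492.0800/5 = 7498.41600
m₂^(3/2) = 318.96000^(1.5) = 5696.45058
g1 = m₃ / m₂^(3/2) = 7498.41600 / 5696.45058 ≈ 1.316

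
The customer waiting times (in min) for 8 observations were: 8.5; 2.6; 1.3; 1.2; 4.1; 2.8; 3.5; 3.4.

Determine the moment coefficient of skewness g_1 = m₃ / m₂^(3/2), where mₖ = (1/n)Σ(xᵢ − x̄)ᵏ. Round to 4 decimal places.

x̄ = (8.5 + 2.6 + 1.3 + 1.2 + 4.1 + 2.8 + 3.5 + 3.4) / 8 = 3.4250
deviations (xᵢ − x̄): 5.0750, -0.8250, -2.1250, -2.2250, 0.6750, -0.6250, 0.0750, -0.0250
Σ(xᵢ − x̄)² = 36.7550 ⇒ m₂ = 36.7550/8 = 4.59438
Σ(xᵢ − x̄)³ = 109.6013 ⇒ m₃ = 109.6013/8 = 13.70016
m₂^(3/2) = 4.59438^(1.5) = 9.84781
g_1 = m₃ / m₂^(3/2) = 13.70016 / 9.84781 ≈ 1.3912

1.3912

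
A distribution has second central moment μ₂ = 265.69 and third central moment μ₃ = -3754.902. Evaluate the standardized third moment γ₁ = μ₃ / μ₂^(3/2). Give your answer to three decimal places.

σ = √μ₂ = √265.69 = 16.30000
σ³ = μ₂^(3/2) = 4330.74700
γ₁ = μ₃/σ³ = -3754.902 / 4330.74700 ≈ -0.867

-0.867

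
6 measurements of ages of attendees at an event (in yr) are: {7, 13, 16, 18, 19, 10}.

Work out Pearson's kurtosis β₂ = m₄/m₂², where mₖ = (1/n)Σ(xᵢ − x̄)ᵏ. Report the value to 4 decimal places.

1.6767

x̄ = 13.8333
Σ(xᵢ − x̄)² = 110.8333 ⇒ m₂ = 18.47222
Σ(xᵢ − x̄)⁴ = 3432.8194 ⇒ m₄ = 572.13657
m₂² = 341.22299
β₂ = m₄/m₂² = 572.13657 / 341.22299 ≈ 1.6767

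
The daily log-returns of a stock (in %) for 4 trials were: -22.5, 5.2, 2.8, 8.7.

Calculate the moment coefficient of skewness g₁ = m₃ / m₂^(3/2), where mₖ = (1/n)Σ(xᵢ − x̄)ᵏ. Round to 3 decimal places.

x̄ = (-22.5 + 5.2 + 2.8 + 8.7) / 4 = -1.4500
deviations (xᵢ − x̄): -21.0500, 6.6500, 4.2500, 10.1500
Σ(xᵢ − x̄)² = 608.4100 ⇒ m₂ = 608.4100/4 = 152.10250
Σ(xᵢ − x̄)³ = -7910.7840 ⇒ m₃ = -7910.7840/4 = -1977.69600
m₂^(3/2) = 152.10250^(1.5) = 1875.87773
g₁ = m₃ / m₂^(3/2) = -1977.69600 / 1875.87773 ≈ -1.054

-1.054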